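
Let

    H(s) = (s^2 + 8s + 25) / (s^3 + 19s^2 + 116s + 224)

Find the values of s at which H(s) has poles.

s = -4, -8, -7

The poles are the roots of the denominator s^3 + 19s^2 + 116s + 224 = 0.
Trying s = -4: the polynomial evaluates to 0, so (s + 4) is a factor.
Dividing out leaves s^2 + 15s + 56 = 0.
Factoring the quadratic: (s + 8)(s + 7) = 0.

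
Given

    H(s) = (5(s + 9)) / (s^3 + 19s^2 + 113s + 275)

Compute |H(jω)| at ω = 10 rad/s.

|H(j10)| ≈ 0.04126

Substitute s = j10: numerator = 45 + j50, denominator = -1625 + j130.
|H(j10)| = |45 + j50| / |-1625 + j130| = 67.268 / 1630.2 ≈ 0.04126.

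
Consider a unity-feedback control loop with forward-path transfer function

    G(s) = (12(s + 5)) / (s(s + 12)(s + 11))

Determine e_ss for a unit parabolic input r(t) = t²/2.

e_ss = ∞

G(s) has one pole at the origin.
This is a Type 1 system; Ka = lim_{s→0} s^2·G(s) = 0, so the steady-state error for a parabola input is infinite.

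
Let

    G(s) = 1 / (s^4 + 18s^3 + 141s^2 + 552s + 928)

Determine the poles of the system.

s = -5 + 2j, -5 - 2j, -4 + 4j, -4 - 4j

The poles are the roots of the denominator s^4 + 18s^3 + 141s^2 + 552s + 928 = 0.
No real roots exist; factor into two real quadratics: (s^2 + 10s + 29)(s^2 + 8s + 32) = 0.
Each quadratic gives a conjugate pair via the quadratic formula.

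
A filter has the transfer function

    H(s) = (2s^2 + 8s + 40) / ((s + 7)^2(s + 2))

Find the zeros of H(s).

s = -2 + 4j, -2 - 4j

Set the numerator to zero: 2s^2 + 8s + 40 = 0, i.e. 2·(s^2 + 4s + 20) = 0.
Factoring: (s^2 + 4s + 20) = 0.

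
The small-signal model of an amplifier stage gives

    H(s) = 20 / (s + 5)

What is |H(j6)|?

|H(j6)| ≈ 2.561

Substitute s = j6: numerator = 20, denominator = 5 + j6.
|H(j6)| = |20| / |5 + j6| = 20 / 7.8102 ≈ 2.561.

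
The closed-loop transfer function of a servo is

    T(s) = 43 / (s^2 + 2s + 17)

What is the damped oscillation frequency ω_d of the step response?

ω_d = 4 rad/s

Comparing s^2 + 2s + 17 to s^2 + 2ζωₙs + ωₙ²: ωₙ = √17 ≈ 4.123 rad/s and ζ = 2/(2·√17) ≈ 0.2425.
ζωₙ = 2/2 = 1, so ω_d = ωₙ√(1−ζ²) = √(ωₙ² − (ζωₙ)²) = √(17 − 1²) = √16 = 4 rad/s.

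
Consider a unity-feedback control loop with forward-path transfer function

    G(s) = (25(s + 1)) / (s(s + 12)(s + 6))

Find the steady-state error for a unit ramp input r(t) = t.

G(s) has one pole at the origin.
This is a Type 1 system. Kv = lim_{s→0} s·G(s) = 25/72.
e_ss = 1/Kv = 1/(25/72) = 72/25 ≈ 2.880.

e_ss = 2.880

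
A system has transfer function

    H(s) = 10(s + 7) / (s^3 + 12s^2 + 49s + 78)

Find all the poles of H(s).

The poles are the roots of the denominator s^3 + 12s^2 + 49s + 78 = 0.
Trying s = -6: the polynomial evaluates to 0, so (s + 6) is a factor.
Dividing out leaves s^2 + 6s + 13 = 0.
The quadratic formula then gives s = -3 ± 2j.

s = -6, -3 + 2j, -3 - 2j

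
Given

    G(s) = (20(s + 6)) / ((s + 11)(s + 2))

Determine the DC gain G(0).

At s = 0 each factor (s + a) contributes a and each (s^2 + bs + c) contributes c.
G(0) = 20·(6) / ((11) · (2)) = 120/22 = 60/11.

G(0) = 60/11 ≈ 5.455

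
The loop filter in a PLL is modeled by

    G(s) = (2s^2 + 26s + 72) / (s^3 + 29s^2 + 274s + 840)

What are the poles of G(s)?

The poles are the roots of the denominator s^3 + 29s^2 + 274s + 840 = 0.
Trying s = -7: the polynomial evaluates to 0, so (s + 7) is a factor.
Dividing out leaves s^2 + 22s + 120 = 0.
Factoring the quadratic: (s + 10)(s + 12) = 0.

s = -7, -10, -12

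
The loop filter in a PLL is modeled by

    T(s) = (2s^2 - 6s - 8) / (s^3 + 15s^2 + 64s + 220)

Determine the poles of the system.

s = -2 + 4j, -2 - 4j, -11

The poles are the roots of the denominator s^3 + 15s^2 + 64s + 220 = 0.
Trying s = -11: the polynomial evaluates to 0, so (s + 11) is a factor.
Dividing out leaves s^2 + 4s + 20 = 0.
The quadratic formula then gives s = -2 ± 4j.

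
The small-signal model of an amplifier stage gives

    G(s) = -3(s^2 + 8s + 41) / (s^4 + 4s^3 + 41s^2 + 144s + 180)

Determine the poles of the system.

s = 6j, -6j, -2 + j, -2 - j

The poles are the roots of the denominator s^4 + 4s^3 + 41s^2 + 144s + 180 = 0.
No real roots exist; factor into two real quadratics: (s^2 + 36)(s^2 + 4s + 5) = 0.
Each quadratic gives a conjugate pair via the quadratic formula.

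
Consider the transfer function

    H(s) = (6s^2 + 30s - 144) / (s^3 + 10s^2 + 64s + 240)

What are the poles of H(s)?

The poles are the roots of the denominator s^3 + 10s^2 + 64s + 240 = 0.
Trying s = -6: the polynomial evaluates to 0, so (s + 6) is a factor.
Dividing out leaves s^2 + 4s + 40 = 0.
The quadratic formula then gives s = -2 ± 6j.

s = -2 ± 6j, -6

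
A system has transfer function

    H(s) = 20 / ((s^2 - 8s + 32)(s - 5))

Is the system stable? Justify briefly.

The poles can be read from the denominator factors: s = 4 + 4j, 4 - 4j, 5.
Since the pole(s) at s = 4 + 4j, 4 - 4j, 5 lie in the right half-plane, the system is unstable.

unstable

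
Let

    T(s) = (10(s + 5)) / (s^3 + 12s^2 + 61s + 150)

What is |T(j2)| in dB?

|T(j2)|_dB ≈ -9.07 dB

Substitute s = j2: numerator = 50 + j20, denominator = 102 + j114.
|T(j2)| = |50 + j20| / |102 + j114| = 53.852 / 152.97 ≈ 0.3520.
In decibels: 20·log₁₀(0.3520) ≈ -9.07 dB.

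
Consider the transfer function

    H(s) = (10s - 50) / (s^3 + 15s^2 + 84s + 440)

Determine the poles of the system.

s = -2 ± 6j, -11

The poles are the roots of the denominator s^3 + 15s^2 + 84s + 440 = 0.
Trying s = -11: the polynomial evaluates to 0, so (s + 11) is a factor.
Dividing out leaves s^2 + 4s + 40 = 0.
The quadratic formula then gives s = -2 ± 6j.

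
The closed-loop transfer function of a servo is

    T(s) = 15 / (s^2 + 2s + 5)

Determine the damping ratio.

ζ ≈ 0.4472

Compare the denominator to the standard form s^2 + 2ζωₙs + ωₙ².
ωₙ² = 5, so ωₙ = √5 ≈ 2.236 rad/s.
2ζωₙ = 2, so ζ = 2/(2·√5) ≈ 0.4472.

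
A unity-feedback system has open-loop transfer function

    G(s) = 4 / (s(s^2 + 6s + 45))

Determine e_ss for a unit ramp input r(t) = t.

G(s) has one pole at the origin.
This is a Type 1 system. Kv = lim_{s→0} s·G(s) = 4/45.
e_ss = 1/Kv = 1/(4/45) = 45/4 ≈ 11.25.

e_ss = 11.25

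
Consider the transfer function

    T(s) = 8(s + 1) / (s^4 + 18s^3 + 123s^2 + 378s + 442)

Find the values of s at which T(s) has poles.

The poles are the roots of the denominator s^4 + 18s^3 + 123s^2 + 378s + 442 = 0.
No real roots exist; factor into two real quadratics: (s^2 + 8s + 17)(s^2 + 10s + 26) = 0.
Each quadratic gives a conjugate pair via the quadratic formula.

s = -4 ± j, -5 ± j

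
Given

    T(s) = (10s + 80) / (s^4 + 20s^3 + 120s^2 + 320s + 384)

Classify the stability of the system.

stable

The denominator s^4 + 20s^3 + 120s^2 + 320s + 384 factors as (s + 12)(s^2 + 4s + 8)(s + 4), giving poles at s = -12, -2 + 2j, -2 - 2j, -4.
Since all poles lie strictly in the left half-plane, the system is stable.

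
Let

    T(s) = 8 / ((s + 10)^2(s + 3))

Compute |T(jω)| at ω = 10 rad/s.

|T(j10)| ≈ 0.003831

Substitute s = j10: numerator = 8, denominator = -2000 + j600.
|T(j10)| = |8| / |-2000 + j600| = 8 / 2088.1 ≈ 0.003831.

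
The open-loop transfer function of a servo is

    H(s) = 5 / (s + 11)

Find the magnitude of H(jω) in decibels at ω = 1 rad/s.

|H(j1)|_dB ≈ -6.88 dB

Substitute s = j1: numerator = 5, denominator = 11 + j1.
|H(j1)| = |5| / |11 + j1| = 5 / 11.045 ≈ 0.4527.
In decibels: 20·log₁₀(0.4527) ≈ -6.88 dB.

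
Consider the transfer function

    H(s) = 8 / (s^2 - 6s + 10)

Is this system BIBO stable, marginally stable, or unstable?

The denominator s^2 - 6s + 10 factors as (s^2 - 6s + 10), giving poles at s = 3 ± j.
Since the pole(s) at s = 3 + j, 3 - j lie in the right half-plane, the system is unstable.

unstable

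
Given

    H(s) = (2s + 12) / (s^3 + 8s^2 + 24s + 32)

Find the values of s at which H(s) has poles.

The poles are the roots of the denominator s^3 + 8s^2 + 24s + 32 = 0.
Trying s = -4: the polynomial evaluates to 0, so (s + 4) is a factor.
Dividing out leaves s^2 + 4s + 8 = 0.
The quadratic formula then gives s = -2 ± 2j.

s = -2 ± 2j, -4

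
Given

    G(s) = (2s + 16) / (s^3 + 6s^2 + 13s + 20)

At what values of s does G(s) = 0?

Set the numerator to zero: 2s + 16 = 0, i.e. 2·(s + 8) = 0.
So s = -8.

s = -8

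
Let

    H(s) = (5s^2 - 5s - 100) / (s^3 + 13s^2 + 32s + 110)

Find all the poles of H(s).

s = -1 + 3j, -1 - 3j, -11

The poles are the roots of the denominator s^3 + 13s^2 + 32s + 110 = 0.
Trying s = -11: the polynomial evaluates to 0, so (s + 11) is a factor.
Dividing out leaves s^2 + 2s + 10 = 0.
The quadratic formula then gives s = -1 ± 3j.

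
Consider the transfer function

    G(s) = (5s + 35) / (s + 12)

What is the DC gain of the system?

G(0) = 35/12 ≈ 2.917

Set s = 0: G(0) = (35) / (12) = 35/12.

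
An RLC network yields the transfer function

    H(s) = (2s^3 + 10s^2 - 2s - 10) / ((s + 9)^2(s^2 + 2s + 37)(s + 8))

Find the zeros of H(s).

s = -1, -5, 1

Set the numerator to zero: 2s^3 + 10s^2 - 2s - 10 = 0, i.e. 2·(s^3 + 5s^2 - s - 5) = 0.
Factoring: (s + 1)(s + 5)(s - 1) = 0.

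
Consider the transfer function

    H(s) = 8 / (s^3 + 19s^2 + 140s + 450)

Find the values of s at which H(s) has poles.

s = -9, -5 ± 5j

The poles are the roots of the denominator s^3 + 19s^2 + 140s + 450 = 0.
Trying s = -9: the polynomial evaluates to 0, so (s + 9) is a factor.
Dividing out leaves s^2 + 10s + 50 = 0.
The quadratic formula then gives s = -5 ± 5j.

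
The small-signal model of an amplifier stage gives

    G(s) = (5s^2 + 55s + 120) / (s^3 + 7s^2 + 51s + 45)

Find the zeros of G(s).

s = -8, -3

Set the numerator to zero: 5s^2 + 55s + 120 = 0, i.e. 5·(s^2 + 11s + 24) = 0.
Factoring: (s + 8)(s + 3) = 0.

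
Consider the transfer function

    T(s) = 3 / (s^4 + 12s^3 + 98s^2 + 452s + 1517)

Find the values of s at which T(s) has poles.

s = -5 + 4j, -5 - 4j, -1 + 6j, -1 - 6j

The poles are the roots of the denominator s^4 + 12s^3 + 98s^2 + 452s + 1517 = 0.
No real roots exist; factor into two real quadratics: (s^2 + 10s + 41)(s^2 + 2s + 37) = 0.
Each quadratic gives a conjugate pair via the quadratic formula.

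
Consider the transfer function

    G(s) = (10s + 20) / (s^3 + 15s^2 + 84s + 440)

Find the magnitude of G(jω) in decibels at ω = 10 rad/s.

Substitute s = j10: numerator = 20 + j100, denominator = -1060 - j160.
|G(j10)| = |20 + j100| / |-1060 - j160| = 101.98 / 1072.0 ≈ 0.09513.
In decibels: 20·log₁₀(0.09513) ≈ -20.4 dB.

|G(j10)|_dB ≈ -20.4 dB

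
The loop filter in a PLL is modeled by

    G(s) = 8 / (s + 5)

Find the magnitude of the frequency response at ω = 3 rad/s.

|G(j3)| ≈ 1.372

Substitute s = j3: numerator = 8, denominator = 5 + j3.
|G(j3)| = |8| / |5 + j3| = 8 / 5.8310 ≈ 1.372.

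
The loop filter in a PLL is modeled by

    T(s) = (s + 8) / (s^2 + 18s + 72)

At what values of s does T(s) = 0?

Set the numerator to zero: s + 8 = 0.
So s = -8.

s = -8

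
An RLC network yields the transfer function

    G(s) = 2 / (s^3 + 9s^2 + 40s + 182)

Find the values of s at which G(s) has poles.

s = -1 ± 5j, -7

The poles are the roots of the denominator s^3 + 9s^2 + 40s + 182 = 0.
Trying s = -7: the polynomial evaluates to 0, so (s + 7) is a factor.
Dividing out leaves s^2 + 2s + 26 = 0.
The quadratic formula then gives s = -1 ± 5j.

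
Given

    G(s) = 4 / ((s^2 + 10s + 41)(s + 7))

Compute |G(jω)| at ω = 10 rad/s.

Substitute s = j10: numerator = 4, denominator = -1413 + j110.
|G(j10)| = |4| / |-1413 + j110| = 4 / 1417.3 ≈ 0.002822.

|G(j10)| ≈ 0.002822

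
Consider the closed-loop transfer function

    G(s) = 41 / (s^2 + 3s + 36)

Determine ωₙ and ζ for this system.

ωₙ = 6 rad/s, ζ = 0.25

Compare the denominator to the standard form s^2 + 2ζωₙs + ωₙ².
ωₙ² = 36, so ωₙ = 6 rad/s.
2ζωₙ = 3, so ζ = 3/(2·6) = 0.25.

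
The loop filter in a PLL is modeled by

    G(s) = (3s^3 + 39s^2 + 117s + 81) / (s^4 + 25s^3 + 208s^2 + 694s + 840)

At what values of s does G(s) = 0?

s = -3, -9, -1

Set the numerator to zero: 3s^3 + 39s^2 + 117s + 81 = 0, i.e. 3·(s^3 + 13s^2 + 39s + 27) = 0.
Factoring: (s + 3)(s + 9)(s + 1) = 0.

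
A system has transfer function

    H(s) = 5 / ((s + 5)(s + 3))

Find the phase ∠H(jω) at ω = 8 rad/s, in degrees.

∠H(j8) ≈ -127.4°

At s = j8: numerator = 5, denominator = -49 + j64.
∠H = ∠num − ∠den = 0° − (127.44°) = -127.4°.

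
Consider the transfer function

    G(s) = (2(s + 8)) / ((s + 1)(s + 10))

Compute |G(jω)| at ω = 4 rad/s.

|G(j4)| ≈ 0.4028

Substitute s = j4: numerator = 16 + j8, denominator = -6 + j44.
|G(j4)| = |16 + j8| / |-6 + j44| = 17.889 / 44.407 ≈ 0.4028.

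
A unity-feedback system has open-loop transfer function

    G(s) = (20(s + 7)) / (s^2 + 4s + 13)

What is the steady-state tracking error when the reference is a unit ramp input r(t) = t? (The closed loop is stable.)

G(s) has no poles at the origin.
This is a Type 0 system; Kv = lim_{s→0} s·G(s) = 0, so the steady-state error for a ramp input is infinite.

e_ss = ∞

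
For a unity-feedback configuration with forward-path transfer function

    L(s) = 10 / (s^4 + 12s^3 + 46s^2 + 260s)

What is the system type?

The denominator has 1 factor of s at the origin (free integrator), so this is a Type 1 system.

Type 1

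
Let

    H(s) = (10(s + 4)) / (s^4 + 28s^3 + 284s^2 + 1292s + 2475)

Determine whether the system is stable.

stable

The denominator s^4 + 28s^3 + 284s^2 + 1292s + 2475 factors as (s + 11)(s + 9)(s^2 + 8s + 25), giving poles at s = -11, -9, -4 + 3j, -4 - 3j.
Since all poles lie strictly in the left half-plane, the system is stable.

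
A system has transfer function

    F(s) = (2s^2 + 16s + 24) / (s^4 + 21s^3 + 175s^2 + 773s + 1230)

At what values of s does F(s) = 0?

s = -6, -2

Set the numerator to zero: 2s^2 + 16s + 24 = 0, i.e. 2·(s^2 + 8s + 12) = 0.
Factoring: (s + 6)(s + 2) = 0.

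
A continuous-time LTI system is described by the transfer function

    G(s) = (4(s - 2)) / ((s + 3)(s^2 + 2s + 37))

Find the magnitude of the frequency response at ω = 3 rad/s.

Substitute s = j3: numerator = -8 + j12, denominator = 66 + j102.
|G(j3)| = |-8 + j12| / |66 + j102| = 14.422 / 121.49 ≈ 0.1187.

|G(j3)| ≈ 0.1187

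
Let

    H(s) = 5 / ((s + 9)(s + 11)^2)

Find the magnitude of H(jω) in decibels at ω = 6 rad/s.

Substitute s = j6: numerator = 5, denominator = -27 + j1698.
|H(j6)| = |5| / |-27 + j1698| = 5 / 1698.2 ≈ 0.002944.
In decibels: 20·log₁₀(0.002944) ≈ -50.6 dB.

|H(j6)|_dB ≈ -50.6 dB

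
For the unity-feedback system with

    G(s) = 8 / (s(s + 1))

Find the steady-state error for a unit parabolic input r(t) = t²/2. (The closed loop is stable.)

G(s) has one pole at the origin.
This is a Type 1 system; Ka = lim_{s→0} s^2·G(s) = 0, so the steady-state error for a parabola input is infinite.

e_ss = ∞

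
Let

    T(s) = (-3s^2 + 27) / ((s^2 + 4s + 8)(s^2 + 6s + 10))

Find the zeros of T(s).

Set the numerator to zero: -3s^2 + 27 = 0, i.e. -3·(s^2 - 9) = 0.
Factoring: (s + 3)(s - 3) = 0.

s = -3, 3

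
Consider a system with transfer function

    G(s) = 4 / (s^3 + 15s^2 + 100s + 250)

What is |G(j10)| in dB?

Substitute s = j10: numerator = 4, denominator = -1250.
|G(j10)| = |4| / |-1250| = 4 / 1250 = 0.003200.
In decibels: 20·log₁₀(0.003200) ≈ -49.9 dB.

|G(j10)|_dB ≈ -49.9 dB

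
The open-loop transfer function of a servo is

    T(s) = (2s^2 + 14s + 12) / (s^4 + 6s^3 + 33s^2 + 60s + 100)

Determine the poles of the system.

The poles are the roots of the denominator s^4 + 6s^3 + 33s^2 + 60s + 100 = 0.
No real roots exist; factor into two real quadratics: (s^2 + 2s + 5)(s^2 + 4s + 20) = 0.
Each quadratic gives a conjugate pair via the quadratic formula.

s = -1 + 2j, -1 - 2j, -2 + 4j, -2 - 4j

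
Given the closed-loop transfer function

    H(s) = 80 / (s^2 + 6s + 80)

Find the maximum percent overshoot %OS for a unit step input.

Comparing s^2 + 6s + 80 to s^2 + 2ζωₙs + ωₙ²: ωₙ = √80 ≈ 8.944 rad/s and ζ = 6/(2·√80) ≈ 0.3354.
%OS = 100·exp(−πζ/√(1−ζ²)) = 100·exp(−π·0.3354/√(1−0.3354²)) ≈ 32.7%.

%OS ≈ 32.7%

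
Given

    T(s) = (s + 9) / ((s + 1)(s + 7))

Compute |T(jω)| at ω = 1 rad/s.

|T(j1)| ≈ 0.9055

Substitute s = j1: numerator = 9 + j1, denominator = 6 + j8.
|T(j1)| = |9 + j1| / |6 + j8| = 9.0554 / 10 ≈ 0.9055.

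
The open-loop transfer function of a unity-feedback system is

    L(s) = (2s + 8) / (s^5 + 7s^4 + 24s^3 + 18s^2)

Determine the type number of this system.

Type 2

Factor s from the denominator: s^5 + 7s^4 + 24s^3 + 18s^2 = s^2·(s^3 + 7s^2 + 24s + 18).
There are 2 poles at the origin, so the system is Type 2.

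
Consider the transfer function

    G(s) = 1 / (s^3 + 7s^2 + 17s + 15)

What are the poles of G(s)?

The poles are the roots of the denominator s^3 + 7s^2 + 17s + 15 = 0.
Trying s = -3: the polynomial evaluates to 0, so (s + 3) is a factor.
Dividing out leaves s^2 + 4s + 5 = 0.
The quadratic formula then gives s = -2 ± 1j.

s = -2 + j, -2 - j, -3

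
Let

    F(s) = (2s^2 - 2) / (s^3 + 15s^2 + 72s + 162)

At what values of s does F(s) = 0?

s = -1, 1

Set the numerator to zero: 2s^2 - 2 = 0, i.e. 2·(s^2 - 1) = 0.
Factoring: (s + 1)(s - 1) = 0.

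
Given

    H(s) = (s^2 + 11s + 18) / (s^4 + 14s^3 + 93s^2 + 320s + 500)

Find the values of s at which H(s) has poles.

The poles are the roots of the denominator s^4 + 14s^3 + 93s^2 + 320s + 500 = 0.
No real roots exist; factor into two real quadratics: (s^2 + 6s + 25)(s^2 + 8s + 20) = 0.
Each quadratic gives a conjugate pair via the quadratic formula.

s = -3 + 4j, -3 - 4j, -4 + 2j, -4 - 2j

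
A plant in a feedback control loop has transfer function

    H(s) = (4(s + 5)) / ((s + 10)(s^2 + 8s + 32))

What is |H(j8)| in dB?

|H(j8)|_dB ≈ -27.7 dB

Substitute s = j8: numerator = 20 + j32, denominator = -832 + j384.
|H(j8)| = |20 + j32| / |-832 + j384| = 37.736 / 916.34 ≈ 0.04118.
In decibels: 20·log₁₀(0.04118) ≈ -27.7 dB.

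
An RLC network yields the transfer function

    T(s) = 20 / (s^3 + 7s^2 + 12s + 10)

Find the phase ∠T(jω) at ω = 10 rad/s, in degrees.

At s = j10: numerator = 20, denominator = -690 - j880.
∠T = ∠num − ∠den = 0° − (-128.10°) = 128.1°.

∠T(j10) ≈ 128.1°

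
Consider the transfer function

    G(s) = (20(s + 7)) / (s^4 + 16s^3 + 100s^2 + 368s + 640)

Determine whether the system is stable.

stable

The denominator s^4 + 16s^3 + 100s^2 + 368s + 640 factors as (s + 8)(s^2 + 4s + 20)(s + 4), giving poles at s = -8, -2 ± 4j, -4.
Since all poles lie strictly in the left half-plane, the system is stable.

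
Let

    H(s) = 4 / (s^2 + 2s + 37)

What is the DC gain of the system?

H(0) = 4/37 ≈ 0.1081

Set s = 0: H(0) = (4) / (37) = 4/37.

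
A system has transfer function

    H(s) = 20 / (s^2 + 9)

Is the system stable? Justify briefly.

marginally stable

The poles can be read from the denominator factors: s = 3j, -3j.
Since the simple pole(s) at s = ±3j lie on the jω-axis with none in the right half-plane, the system is marginally stable.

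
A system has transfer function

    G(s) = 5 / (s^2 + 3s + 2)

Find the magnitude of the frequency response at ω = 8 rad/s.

Substitute s = j8: numerator = 5, denominator = -62 + j24.
|G(j8)| = |5| / |-62 + j24| = 5 / 66.483 ≈ 0.07521.

|G(j8)| ≈ 0.07521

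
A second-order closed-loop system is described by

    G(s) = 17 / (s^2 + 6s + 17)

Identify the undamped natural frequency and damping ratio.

Compare the denominator to the standard form s^2 + 2ζωₙs + ωₙ².
ωₙ² = 17, so ωₙ = √17 ≈ 4.123 rad/s.
2ζωₙ = 6, so ζ = 6/(2·√17) ≈ 0.7276.

ωₙ ≈ 4.123 rad/s, ζ ≈ 0.7276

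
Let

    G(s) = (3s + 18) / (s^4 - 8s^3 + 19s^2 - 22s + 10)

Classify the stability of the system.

The denominator s^4 - 8s^3 + 19s^2 - 22s + 10 factors as (s - 1)(s^2 - 2s + 2)(s - 5), giving poles at s = 1, 1 + j, 1 - j, 5.
Since the pole(s) at s = 1, 1 + j, 1 - j, 5 lie in the right half-plane, the system is unstable.

unstable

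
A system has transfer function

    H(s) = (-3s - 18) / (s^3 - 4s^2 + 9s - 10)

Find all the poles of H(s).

s = 1 + 2j, 1 - 2j, 2

The poles are the roots of the denominator s^3 - 4s^2 + 9s - 10 = 0.
Trying s = 2: the polynomial evaluates to 0, so (s - 2) is a factor.
Dividing out leaves s^2 - 2s + 5 = 0.
The quadratic formula then gives s = 1 ± 2j.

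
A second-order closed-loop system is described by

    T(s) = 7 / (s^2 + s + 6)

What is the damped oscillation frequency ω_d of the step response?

Comparing s^2 + s + 6 to s^2 + 2ζωₙs + ωₙ²: ωₙ = √6 ≈ 2.449 rad/s and ζ = 1/(2·√6) ≈ 0.2041.
ζωₙ = 1/2 = 0.5, so ω_d = ωₙ√(1−ζ²) = √(ωₙ² − (ζωₙ)²) = √(6 − 0.5²) = √5.75 ≈ 2.398 rad/s.

ω_d ≈ 2.398 rad/s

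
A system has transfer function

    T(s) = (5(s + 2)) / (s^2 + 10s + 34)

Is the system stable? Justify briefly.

The denominator s^2 + 10s + 34 factors as (s^2 + 10s + 34), giving poles at s = -5 ± 3j.
Since all poles lie strictly in the left half-plane, the system is stable.

stable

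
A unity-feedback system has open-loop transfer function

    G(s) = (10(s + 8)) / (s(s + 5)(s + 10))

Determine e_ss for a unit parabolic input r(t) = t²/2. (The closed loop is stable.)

G(s) has one pole at the origin.
This is a Type 1 system; Ka = lim_{s→0} s^2·G(s) = 0, so the steady-state error for a parabola input is infinite.

e_ss = ∞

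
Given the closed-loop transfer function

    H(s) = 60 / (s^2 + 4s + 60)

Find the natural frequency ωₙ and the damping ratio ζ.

Compare the denominator to the standard form s^2 + 2ζωₙs + ωₙ².
ωₙ² = 60, so ωₙ = √60 ≈ 7.746 rad/s.
2ζωₙ = 4, so ζ = 4/(2·√60) ≈ 0.2582.
With ζ = 0.2582 the response is underdamped.

ωₙ ≈ 7.746 rad/s, ζ ≈ 0.2582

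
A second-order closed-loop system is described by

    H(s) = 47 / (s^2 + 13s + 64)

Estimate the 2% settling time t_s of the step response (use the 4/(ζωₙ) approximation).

Comparing s^2 + 13s + 64 to s^2 + 2ζωₙs + ωₙ²: ωₙ = 8 rad/s and ζ = 13/(2·8) = 0.8125.
ζωₙ = 13/2 = 6.5, so t_s ≈ 4/(ζωₙ) = 4/6.5 ≈ 0.6154 s.

t_s ≈ 0.6154 s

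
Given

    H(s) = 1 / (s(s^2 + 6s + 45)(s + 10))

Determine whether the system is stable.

The poles can be read from the denominator factors: s = 0, -3 ± 6j, -10.
Since the simple pole(s) at s = 0 lie on the jω-axis with none in the right half-plane, the system is marginally stable.

marginally stable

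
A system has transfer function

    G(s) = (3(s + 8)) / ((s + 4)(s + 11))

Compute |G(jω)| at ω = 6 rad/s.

|G(j6)| ≈ 0.3320

Substitute s = j6: numerator = 24 + j18, denominator = 8 + j90.
|G(j6)| = |24 + j18| / |8 + j90| = 30 / 90.355 ≈ 0.3320.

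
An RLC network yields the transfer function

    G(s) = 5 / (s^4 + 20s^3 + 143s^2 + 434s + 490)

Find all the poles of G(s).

s = -3 + j, -3 - j, -7, -7

The poles are the roots of the denominator s^4 + 20s^3 + 143s^2 + 434s + 490 = 0.
Trying s = -7: the polynomial evaluates to 0, so (s + 7) is a factor.
Dividing out leaves s^3 + 13s^2 + 52s + 70 = 0.
This factors further as (s^2 + 6s + 10)(s + 7) = 0.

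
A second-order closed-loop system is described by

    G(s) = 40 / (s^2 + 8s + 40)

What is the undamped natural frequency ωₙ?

ωₙ ≈ 6.325 rad/s

Compare the denominator to the standard form s^2 + 2ζωₙs + ωₙ².
ωₙ² = 40, so ωₙ = √40 ≈ 6.325 rad/s.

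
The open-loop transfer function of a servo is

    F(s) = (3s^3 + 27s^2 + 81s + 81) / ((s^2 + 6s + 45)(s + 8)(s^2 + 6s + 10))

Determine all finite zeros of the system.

Set the numerator to zero: 3s^3 + 27s^2 + 81s + 81 = 0, i.e. 3·(s^3 + 9s^2 + 27s + 27) = 0.
Factoring: (s + 3)^3 = 0.

s = -3, -3, -3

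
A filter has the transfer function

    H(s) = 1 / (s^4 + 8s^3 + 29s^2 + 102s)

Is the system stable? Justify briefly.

marginally stable

The denominator s^4 + 8s^3 + 29s^2 + 102s factors as s(s^2 + 2s + 17)(s + 6), giving poles at s = 0, -1 + 4j, -1 - 4j, -6.
Since the simple pole(s) at s = 0 lie on the jω-axis with none in the right half-plane, the system is marginally stable.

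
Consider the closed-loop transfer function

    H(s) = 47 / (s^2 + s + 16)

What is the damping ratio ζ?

Compare the denominator to the standard form s^2 + 2ζωₙs + ωₙ².
ωₙ² = 16, so ωₙ = 4 rad/s.
2ζωₙ = 1, so ζ = 1/(2·4) = 0.125.
With ζ = 0.125 the response is underdamped.

ζ = 0.125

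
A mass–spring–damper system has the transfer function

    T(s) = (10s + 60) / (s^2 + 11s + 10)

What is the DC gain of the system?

T(0) = 6

Set s = 0: T(0) = (60) / (10) = 6.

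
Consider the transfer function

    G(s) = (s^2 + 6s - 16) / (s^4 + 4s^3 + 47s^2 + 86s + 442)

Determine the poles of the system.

s = -1 ± 4j, -1 ± 5j

The poles are the roots of the denominator s^4 + 4s^3 + 47s^2 + 86s + 442 = 0.
No real roots exist; factor into two real quadratics: (s^2 + 2s + 17)(s^2 + 2s + 26) = 0.
Each quadratic gives a conjugate pair via the quadratic formula.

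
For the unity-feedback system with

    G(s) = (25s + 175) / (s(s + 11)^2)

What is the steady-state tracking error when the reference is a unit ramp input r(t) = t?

e_ss = 0.6914

G(s) has one pole at the origin.
This is a Type 1 system. Kv = lim_{s→0} s·G(s) = 175/121.
e_ss = 1/Kv = 1/(175/121) = 121/175 ≈ 0.6914.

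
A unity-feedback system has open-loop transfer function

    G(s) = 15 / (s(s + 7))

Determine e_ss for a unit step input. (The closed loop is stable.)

e_ss = 0

G(s) has one pole at the origin.
This is a Type 1 system; for a step input the steady-state error is zero.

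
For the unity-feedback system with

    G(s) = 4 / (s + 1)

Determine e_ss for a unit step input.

e_ss = 0.2000

G(s) has no poles at the origin.
This is a Type 0 system. Kp = lim_{s→0} G(s) = 4/1.
e_ss = 1/(1 + Kp) = 1/(1 + 4) = 1/5 ≈ 0.2000.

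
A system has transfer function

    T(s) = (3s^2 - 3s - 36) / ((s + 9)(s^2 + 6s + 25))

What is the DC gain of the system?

T(0) = -4/25 ≈ -0.1600

Set s = 0: T(0) = (-36) / (225) = -4/25.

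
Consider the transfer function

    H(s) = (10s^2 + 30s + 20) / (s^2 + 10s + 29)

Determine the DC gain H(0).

Set s = 0: H(0) = (20) / (29) = 20/29.

H(0) = 20/29 ≈ 0.6897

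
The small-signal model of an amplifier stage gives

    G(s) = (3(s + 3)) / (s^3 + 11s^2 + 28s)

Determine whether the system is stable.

The denominator s^3 + 11s^2 + 28s factors as s(s + 4)(s + 7), giving poles at s = 0, -4, -7.
Since the simple pole(s) at s = 0 lie on the jω-axis with none in the right half-plane, the system is marginally stable.

marginally stable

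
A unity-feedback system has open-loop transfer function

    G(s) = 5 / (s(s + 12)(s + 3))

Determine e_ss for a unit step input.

e_ss = 0

G(s) has one pole at the origin.
This is a Type 1 system; for a step input the steady-state error is zero.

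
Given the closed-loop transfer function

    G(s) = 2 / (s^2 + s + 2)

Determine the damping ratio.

Compare the denominator to the standard form s^2 + 2ζωₙs + ωₙ².
ωₙ² = 2, so ωₙ = √2 ≈ 1.414 rad/s.
2ζωₙ = 1, so ζ = 1/(2·√2) ≈ 0.3536.

ζ ≈ 0.3536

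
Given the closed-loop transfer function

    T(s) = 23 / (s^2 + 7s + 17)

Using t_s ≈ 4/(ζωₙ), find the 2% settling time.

Comparing s^2 + 7s + 17 to s^2 + 2ζωₙs + ωₙ²: ωₙ = √17 ≈ 4.123 rad/s and ζ = 7/(2·√17) ≈ 0.8489.
ζωₙ = 7/2 = 3.5, so t_s ≈ 4/(ζωₙ) = 4/3.5 ≈ 1.143 s.

t_s ≈ 1.143 s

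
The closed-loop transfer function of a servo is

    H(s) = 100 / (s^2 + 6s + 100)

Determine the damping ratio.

Compare the denominator to the standard form s^2 + 2ζωₙs + ωₙ².
ωₙ² = 100, so ωₙ = 10 rad/s.
2ζωₙ = 6, so ζ = 6/(2·10) = 0.3.

ζ = 0.3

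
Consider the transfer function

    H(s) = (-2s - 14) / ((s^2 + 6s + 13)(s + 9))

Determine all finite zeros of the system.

s = -7

Set the numerator to zero: -2s - 14 = 0, i.e. -2·(s + 7) = 0.
So s = -7.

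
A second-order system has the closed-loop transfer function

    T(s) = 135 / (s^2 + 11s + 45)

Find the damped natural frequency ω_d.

ω_d ≈ 3.841 rad/s

Comparing s^2 + 11s + 45 to s^2 + 2ζωₙs + ωₙ²: ωₙ = √45 ≈ 6.708 rad/s and ζ = 11/(2·√45) ≈ 0.8199.
ζωₙ = 11/2 = 5.5, so ω_d = ωₙ√(1−ζ²) = √(ωₙ² − (ζωₙ)²) = √(45 − 5.5²) = √14.75 ≈ 3.841 rad/s.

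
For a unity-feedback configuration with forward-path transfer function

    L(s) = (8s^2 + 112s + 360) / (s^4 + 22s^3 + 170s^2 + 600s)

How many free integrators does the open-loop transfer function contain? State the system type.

Factor s from the denominator: s^4 + 22s^3 + 170s^2 + 600s = s·(s^3 + 22s^2 + 170s + 600).
There is 1 pole at the origin, so the system is Type 1.

Type 1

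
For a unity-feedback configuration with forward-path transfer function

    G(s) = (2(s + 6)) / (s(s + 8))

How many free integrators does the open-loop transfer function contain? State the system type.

The denominator has 1 factor of s at the origin (free integrator), so this is a Type 1 system.

Type 1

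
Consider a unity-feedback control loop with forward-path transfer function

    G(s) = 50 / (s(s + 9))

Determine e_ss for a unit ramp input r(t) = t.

G(s) has one pole at the origin.
This is a Type 1 system. Kv = lim_{s→0} s·G(s) = 50/9.
e_ss = 1/Kv = 1/(50/9) = 9/50 ≈ 0.1800.

e_ss = 0.1800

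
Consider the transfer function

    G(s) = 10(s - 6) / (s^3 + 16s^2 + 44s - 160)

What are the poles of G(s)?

s = -8, -10, 2

The poles are the roots of the denominator s^3 + 16s^2 + 44s - 160 = 0.
Trying s = -8: the polynomial evaluates to 0, so (s + 8) is a factor.
Dividing out leaves s^2 + 8s - 20 = 0.
Factoring the quadratic: (s + 10)(s - 2) = 0.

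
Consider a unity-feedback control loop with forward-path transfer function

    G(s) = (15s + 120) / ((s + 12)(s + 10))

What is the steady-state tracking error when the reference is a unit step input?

G(s) has no poles at the origin.
This is a Type 0 system. Kp = lim_{s→0} G(s) = 120/120 = 1.
e_ss = 1/(1 + Kp) = 1/(1 + 1) = 1/2 ≈ 0.5000.

e_ss = 0.5000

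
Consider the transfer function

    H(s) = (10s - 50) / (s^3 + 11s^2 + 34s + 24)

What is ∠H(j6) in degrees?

∠H(j6) ≈ -52.04°

At s = j6: numerator = -50 + j60, denominator = -372 - j12.
∠H = ∠num − ∠den = 129.81° − (-178.15°) = 308.0°, which wraps to -52.04°.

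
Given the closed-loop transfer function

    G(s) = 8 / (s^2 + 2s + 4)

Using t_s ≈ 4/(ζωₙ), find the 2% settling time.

Comparing s^2 + 2s + 4 to s^2 + 2ζωₙs + ωₙ²: ωₙ = 2 rad/s and ζ = 2/(2·2) = 0.5.
ζωₙ = 2/2 = 1, so t_s ≈ 4/(ζωₙ) = 4/1 = 4 s.

t_s ≈ 4 s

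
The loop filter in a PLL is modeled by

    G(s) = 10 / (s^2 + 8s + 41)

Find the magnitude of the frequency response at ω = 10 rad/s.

Substitute s = j10: numerator = 10, denominator = -59 + j80.
|G(j10)| = |10| / |-59 + j80| = 10 / 99.403 ≈ 0.1006.

|G(j10)| ≈ 0.1006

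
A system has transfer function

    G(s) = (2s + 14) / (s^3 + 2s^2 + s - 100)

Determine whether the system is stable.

unstable

The denominator s^3 + 2s^2 + s - 100 factors as (s^2 + 6s + 25)(s - 4), giving poles at s = -3 ± 4j, 4.
Since the pole(s) at s = 4 lie in the right half-plane, the system is unstable.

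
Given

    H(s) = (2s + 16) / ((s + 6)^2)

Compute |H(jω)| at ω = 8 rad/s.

|H(j8)| ≈ 0.2263

Substitute s = j8: numerator = 16 + j16, denominator = -28 + j96.
|H(j8)| = |16 + j16| / |-28 + j96| = 22.627 / 100 ≈ 0.2263.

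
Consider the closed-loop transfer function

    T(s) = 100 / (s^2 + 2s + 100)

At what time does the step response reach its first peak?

Comparing s^2 + 2s + 100 to s^2 + 2ζωₙs + ωₙ²: ωₙ = 10 rad/s and ζ = 2/(2·10) = 0.1.
ζωₙ = 2/2 = 1, so ω_d = ωₙ√(1−ζ²) = √(ωₙ² − (ζωₙ)²) = √(100 − 1²) = √99 ≈ 9.950 rad/s.
t_p = π/ω_d = π/9.950 ≈ 0.3157 s.

t_p ≈ 0.3157 s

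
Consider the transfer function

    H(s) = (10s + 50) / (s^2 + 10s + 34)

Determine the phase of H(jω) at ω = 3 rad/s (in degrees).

∠H(j3) ≈ -19.23°

At s = j3: numerator = 50 + j30, denominator = 25 + j30.
∠H = ∠num − ∠den = 30.964° − (50.194°) = -19.23°.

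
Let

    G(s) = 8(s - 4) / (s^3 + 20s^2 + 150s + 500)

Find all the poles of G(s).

s = -5 + 5j, -5 - 5j, -10

The poles are the roots of the denominator s^3 + 20s^2 + 150s + 500 = 0.
Trying s = -10: the polynomial evaluates to 0, so (s + 10) is a factor.
Dividing out leaves s^2 + 10s + 50 = 0.
The quadratic formula then gives s = -5 ± 5j.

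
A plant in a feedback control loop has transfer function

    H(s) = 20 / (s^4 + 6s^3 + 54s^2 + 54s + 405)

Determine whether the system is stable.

The denominator s^4 + 6s^3 + 54s^2 + 54s + 405 factors as (s^2 + 9)(s^2 + 6s + 45), giving poles at s = 3j, -3j, -3 + 6j, -3 - 6j.
Since the simple pole(s) at s = 3j, -3j lie on the jω-axis with none in the right half-plane, the system is marginally stable.

marginally stable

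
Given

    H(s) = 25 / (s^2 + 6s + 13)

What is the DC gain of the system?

H(0) = 25/13 ≈ 1.923

Set s = 0: H(0) = (25) / (13) = 25/13.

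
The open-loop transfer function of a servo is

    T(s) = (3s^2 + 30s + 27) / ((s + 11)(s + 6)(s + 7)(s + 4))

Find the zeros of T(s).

Set the numerator to zero: 3s^2 + 30s + 27 = 0, i.e. 3·(s^2 + 10s + 9) = 0.
Factoring: (s + 1)(s + 9) = 0.

s = -1, -9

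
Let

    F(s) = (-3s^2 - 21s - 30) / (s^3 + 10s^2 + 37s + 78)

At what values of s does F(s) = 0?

Set the numerator to zero: -3s^2 - 21s - 30 = 0, i.e. -3·(s^2 + 7s + 10) = 0.
Factoring: (s + 5)(s + 2) = 0.

s = -5, -2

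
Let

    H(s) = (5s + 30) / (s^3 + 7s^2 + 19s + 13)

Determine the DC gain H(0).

Set s = 0: H(0) = (30) / (13) = 30/13.

H(0) = 30/13 ≈ 2.308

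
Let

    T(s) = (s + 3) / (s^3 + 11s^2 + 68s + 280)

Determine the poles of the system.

The poles are the roots of the denominator s^3 + 11s^2 + 68s + 280 = 0.
Trying s = -7: the polynomial evaluates to 0, so (s + 7) is a factor.
Dividing out leaves s^2 + 4s + 40 = 0.
The quadratic formula then gives s = -2 ± 6j.

s = -7, -2 ± 6j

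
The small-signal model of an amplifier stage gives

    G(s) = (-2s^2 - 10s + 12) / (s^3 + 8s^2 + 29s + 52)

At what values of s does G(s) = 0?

Set the numerator to zero: -2s^2 - 10s + 12 = 0, i.e. -2·(s^2 + 5s - 6) = 0.
Factoring: (s + 6)(s - 1) = 0.

s = -6, 1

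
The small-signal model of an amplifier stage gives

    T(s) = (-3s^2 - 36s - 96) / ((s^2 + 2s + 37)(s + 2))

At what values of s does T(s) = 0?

Set the numerator to zero: -3s^2 - 36s - 96 = 0, i.e. -3·(s^2 + 12s + 32) = 0.
Factoring: (s + 4)(s + 8) = 0.

s = -4, -8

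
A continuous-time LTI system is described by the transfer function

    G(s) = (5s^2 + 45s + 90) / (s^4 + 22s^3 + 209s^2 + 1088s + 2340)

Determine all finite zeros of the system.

Set the numerator to zero: 5s^2 + 45s + 90 = 0, i.e. 5·(s^2 + 9s + 18) = 0.
Factoring: (s + 6)(s + 3) = 0.

s = -6, -3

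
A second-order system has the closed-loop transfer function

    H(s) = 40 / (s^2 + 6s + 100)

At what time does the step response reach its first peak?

Comparing s^2 + 6s + 100 to s^2 + 2ζωₙs + ωₙ²: ωₙ = 10 rad/s and ζ = 6/(2·10) = 0.3.
ζωₙ = 6/2 = 3, so ω_d = ωₙ√(1−ζ²) = √(ωₙ² − (ζωₙ)²) = √(100 − 3²) = √91 ≈ 9.539 rad/s.
t_p = π/ω_d = π/9.539 ≈ 0.3293 s.

t_p ≈ 0.3293 s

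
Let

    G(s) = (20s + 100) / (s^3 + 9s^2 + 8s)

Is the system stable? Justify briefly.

marginally stable

The denominator s^3 + 9s^2 + 8s factors as s(s + 8)(s + 1), giving poles at s = 0, -8, -1.
Since the simple pole(s) at s = 0 lie on the jω-axis with none in the right half-plane, the system is marginally stable.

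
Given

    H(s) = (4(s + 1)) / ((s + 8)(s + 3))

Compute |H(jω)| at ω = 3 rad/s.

Substitute s = j3: numerator = 4 + j12, denominator = 15 + j33.
|H(j3)| = |4 + j12| / |15 + j33| = 12.649 / 36.249 ≈ 0.3489.

|H(j3)| ≈ 0.3489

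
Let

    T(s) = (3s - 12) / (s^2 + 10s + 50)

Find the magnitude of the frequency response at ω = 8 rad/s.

Substitute s = j8: numerator = -12 + j24, denominator = -14 + j80.
|T(j8)| = |-12 + j24| / |-14 + j80| = 26.833 / 81.216 ≈ 0.3304.

|T(j8)| ≈ 0.3304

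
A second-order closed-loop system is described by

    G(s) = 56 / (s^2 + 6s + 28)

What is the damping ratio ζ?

ζ ≈ 0.5669

Compare the denominator to the standard form s^2 + 2ζωₙs + ωₙ².
ωₙ² = 28, so ωₙ = √28 ≈ 5.292 rad/s.
2ζωₙ = 6, so ζ = 6/(2·√28) ≈ 0.5669.
With ζ = 0.5669 the response is underdamped.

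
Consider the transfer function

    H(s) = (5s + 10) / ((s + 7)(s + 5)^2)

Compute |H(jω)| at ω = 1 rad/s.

|H(j1)| ≈ 0.06081

Substitute s = j1: numerator = 10 + j5, denominator = 158 + j94.
|H(j1)| = |10 + j5| / |158 + j94| = 11.180 / 183.85 ≈ 0.06081.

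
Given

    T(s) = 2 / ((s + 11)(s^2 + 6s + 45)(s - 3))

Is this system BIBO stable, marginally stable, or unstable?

The poles can be read from the denominator factors: s = -11, -3 + 6j, -3 - 6j, 3.
Since the pole(s) at s = 3 lie in the right half-plane, the system is unstable.

unstable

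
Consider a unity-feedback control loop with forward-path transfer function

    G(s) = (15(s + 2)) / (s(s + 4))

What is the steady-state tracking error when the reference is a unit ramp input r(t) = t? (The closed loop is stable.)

G(s) has one pole at the origin.
This is a Type 1 system. Kv = lim_{s→0} s·G(s) = 30/4 = 15/2.
e_ss = 1/Kv = 1/(15/2) = 2/15 ≈ 0.1333.

e_ss = 0.1333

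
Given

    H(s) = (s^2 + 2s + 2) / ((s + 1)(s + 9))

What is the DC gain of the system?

H(0) = 2/9 ≈ 0.2222

Set s = 0: H(0) = (2) / (9) = 2/9.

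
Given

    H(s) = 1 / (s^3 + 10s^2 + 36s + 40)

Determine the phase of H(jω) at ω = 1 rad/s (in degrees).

∠H(j1) ≈ -49.40°

At s = j1: numerator = 1, denominator = 30 + j35.
∠H = ∠num − ∠den = 0° − (49.399°) = -49.40°.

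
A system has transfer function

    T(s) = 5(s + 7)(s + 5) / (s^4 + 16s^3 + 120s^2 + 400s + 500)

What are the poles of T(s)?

s = -3 + j, -3 - j, -5 + 5j, -5 - 5j

The poles are the roots of the denominator s^4 + 16s^3 + 120s^2 + 400s + 500 = 0.
No real roots exist; factor into two real quadratics: (s^2 + 6s + 10)(s^2 + 10s + 50) = 0.
Each quadratic gives a conjugate pair via the quadratic formula.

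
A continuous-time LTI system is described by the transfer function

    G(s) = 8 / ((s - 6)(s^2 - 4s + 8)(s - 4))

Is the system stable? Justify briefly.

unstable

The poles can be read from the denominator factors: s = 6, 2 + 2j, 2 - 2j, 4.
Since the pole(s) at s = 6, 2 + 2j, 2 - 2j, 4 lie in the right half-plane, the system is unstable.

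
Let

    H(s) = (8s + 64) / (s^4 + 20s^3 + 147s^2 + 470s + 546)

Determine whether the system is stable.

stable

The denominator s^4 + 20s^3 + 147s^2 + 470s + 546 factors as (s^2 + 10s + 26)(s + 3)(s + 7), giving poles at s = -5 + j, -5 - j, -3, -7.
Since all poles lie strictly in the left half-plane, the system is stable.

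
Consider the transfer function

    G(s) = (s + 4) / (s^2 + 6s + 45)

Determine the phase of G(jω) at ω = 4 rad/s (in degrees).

∠G(j4) ≈ 5.389°

At s = j4: numerator = 4 + j4, denominator = 29 + j24.
∠G = ∠num − ∠den = 45° − (39.611°) = 5.389°.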